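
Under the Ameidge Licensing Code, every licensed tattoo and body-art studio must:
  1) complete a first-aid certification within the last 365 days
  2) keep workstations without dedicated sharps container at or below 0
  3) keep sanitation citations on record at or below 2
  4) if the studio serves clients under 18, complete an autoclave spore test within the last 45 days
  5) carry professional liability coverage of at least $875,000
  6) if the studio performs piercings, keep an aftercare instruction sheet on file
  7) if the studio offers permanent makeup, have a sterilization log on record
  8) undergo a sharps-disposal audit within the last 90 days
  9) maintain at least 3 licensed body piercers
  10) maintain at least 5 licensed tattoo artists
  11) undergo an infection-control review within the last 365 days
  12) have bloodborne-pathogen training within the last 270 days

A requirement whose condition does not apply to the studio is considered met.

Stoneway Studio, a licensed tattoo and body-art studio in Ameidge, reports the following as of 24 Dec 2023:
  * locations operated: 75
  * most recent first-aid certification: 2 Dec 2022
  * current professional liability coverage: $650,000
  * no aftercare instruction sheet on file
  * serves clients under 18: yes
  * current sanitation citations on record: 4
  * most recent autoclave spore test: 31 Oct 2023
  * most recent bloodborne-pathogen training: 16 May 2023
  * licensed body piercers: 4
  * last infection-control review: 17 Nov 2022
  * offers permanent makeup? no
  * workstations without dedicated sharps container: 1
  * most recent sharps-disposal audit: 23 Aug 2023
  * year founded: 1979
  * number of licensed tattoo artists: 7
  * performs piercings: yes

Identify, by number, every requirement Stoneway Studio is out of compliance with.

1. first-aid certification 387 days ago vs limit 365 → not met
2. workstations without dedicated sharps container 1 > 0 → not met
3. sanitation citations on record 4 > 2 → not met
4. condition 'serves clients under 18' holds; autoclave spore test 54 days ago vs limit 45 → not met
5. professional liability coverage $650,000 < $875,000 → not met
6. condition 'performs piercings' holds; aftercare instruction sheet absent → not met
7. condition 'offers permanent makeup' does not hold → requirement n/a → met
8. sharps-disposal audit 123 days ago vs limit 90 → not met
9. licensed body piercers 4 ≥ 3 → met
10. licensed tattoo artists 7 ≥ 5 → met
11. infection-control review 402 days ago vs limit 365 → not met
12. bloodborne-pathogen training 222 days ago vs limit 270 → met
Not met: 1, 2, 3, 4, 5, 6, 8, 11

1, 2, 3, 4, 5, 6, 8, 11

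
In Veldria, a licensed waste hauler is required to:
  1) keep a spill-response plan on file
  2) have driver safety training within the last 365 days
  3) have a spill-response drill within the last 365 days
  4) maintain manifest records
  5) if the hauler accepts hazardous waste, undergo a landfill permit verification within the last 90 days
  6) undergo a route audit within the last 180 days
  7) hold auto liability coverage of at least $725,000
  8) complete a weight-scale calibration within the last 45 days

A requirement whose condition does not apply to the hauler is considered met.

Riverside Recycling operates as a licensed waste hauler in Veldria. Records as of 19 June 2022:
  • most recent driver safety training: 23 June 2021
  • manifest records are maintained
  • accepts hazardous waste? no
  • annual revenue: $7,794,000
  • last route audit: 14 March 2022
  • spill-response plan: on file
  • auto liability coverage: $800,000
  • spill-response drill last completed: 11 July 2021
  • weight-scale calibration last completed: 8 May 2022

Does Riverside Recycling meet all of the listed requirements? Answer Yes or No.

Yes

1. spill-response plan present → met
2. driver safety training 361 days ago vs limit 365 → met
3. spill-response drill 343 days ago vs limit 365 → met
4. manifest records present → met
5. condition 'accepts hazardous waste' does not hold → requirement n/a → met
6. route audit 97 days ago vs limit 180 → met
7. auto liability coverage $800,000 ≥ $725,000 → met
8. weight-scale calibration 42 days ago vs limit 45 → met
All met.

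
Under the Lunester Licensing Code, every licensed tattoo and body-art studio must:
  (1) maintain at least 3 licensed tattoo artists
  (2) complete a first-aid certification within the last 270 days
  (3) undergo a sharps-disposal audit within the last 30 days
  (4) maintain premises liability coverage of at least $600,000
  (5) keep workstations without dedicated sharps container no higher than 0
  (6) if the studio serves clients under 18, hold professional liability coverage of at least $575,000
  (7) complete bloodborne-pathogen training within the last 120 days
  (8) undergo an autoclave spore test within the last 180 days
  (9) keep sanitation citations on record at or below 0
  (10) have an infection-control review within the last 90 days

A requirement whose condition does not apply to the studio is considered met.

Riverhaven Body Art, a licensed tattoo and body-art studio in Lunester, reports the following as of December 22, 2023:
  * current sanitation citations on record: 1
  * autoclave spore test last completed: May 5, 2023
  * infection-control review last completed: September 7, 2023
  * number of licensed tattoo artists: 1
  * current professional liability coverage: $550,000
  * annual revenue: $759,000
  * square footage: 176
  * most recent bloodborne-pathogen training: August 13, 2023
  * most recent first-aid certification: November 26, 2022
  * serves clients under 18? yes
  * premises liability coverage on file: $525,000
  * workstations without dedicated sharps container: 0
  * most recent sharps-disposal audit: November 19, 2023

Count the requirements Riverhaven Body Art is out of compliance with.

9

1. licensed tattoo artists 1 < 3 → not met
2. first-aid certification 391 days ago vs limit 270 → not met
3. sharps-disposal audit 33 days ago vs limit 30 → not met
4. premises liability coverage $525,000 < $600,000 → not met
5. workstations without dedicated sharps container 0 ≤ 0 → met
6. condition 'serves clients under 18' holds; professional liability coverage $550,000 < $575,000 → not met
7. bloodborne-pathogen training 131 days ago vs limit 120 → not met
8. autoclave spore test 231 days ago vs limit 180 → not met
9. sanitation citations on record 1 > 0 → not met
10. infection-control review 106 days ago vs limit 90 → not met
Not met: 9 of 10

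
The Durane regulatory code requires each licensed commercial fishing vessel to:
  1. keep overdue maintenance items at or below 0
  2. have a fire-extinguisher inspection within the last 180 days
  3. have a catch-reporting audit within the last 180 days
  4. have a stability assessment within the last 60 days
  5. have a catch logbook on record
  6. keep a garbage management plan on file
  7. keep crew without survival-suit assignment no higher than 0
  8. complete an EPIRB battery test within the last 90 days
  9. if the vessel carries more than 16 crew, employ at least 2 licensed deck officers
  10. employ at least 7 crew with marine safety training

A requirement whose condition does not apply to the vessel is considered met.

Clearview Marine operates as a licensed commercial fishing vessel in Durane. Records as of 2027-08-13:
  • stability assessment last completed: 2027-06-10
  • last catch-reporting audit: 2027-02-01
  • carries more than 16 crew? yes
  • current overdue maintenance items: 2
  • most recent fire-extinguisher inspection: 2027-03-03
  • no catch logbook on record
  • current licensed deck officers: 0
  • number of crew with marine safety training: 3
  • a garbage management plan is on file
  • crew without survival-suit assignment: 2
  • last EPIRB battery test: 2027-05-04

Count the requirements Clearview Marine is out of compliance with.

8

1. overdue maintenance items 2 > 0 → not met
2. fire-extinguisher inspection 163 days ago vs limit 180 → met
3. catch-reporting audit 193 days ago vs limit 180 → not met
4. stability assessment 64 days ago vs limit 60 → not met
5. catch logbook absent → not met
6. garbage management plan present → met
7. crew without survival-suit assignment 2 > 0 → not met
8. EPIRB battery test 101 days ago vs limit 90 → not met
9. condition 'carries more than 16 crew' holds; licensed deck officers 0 < 2 → not met
10. crew with marine safety training 3 < 7 → not met
Not met: 8 of 10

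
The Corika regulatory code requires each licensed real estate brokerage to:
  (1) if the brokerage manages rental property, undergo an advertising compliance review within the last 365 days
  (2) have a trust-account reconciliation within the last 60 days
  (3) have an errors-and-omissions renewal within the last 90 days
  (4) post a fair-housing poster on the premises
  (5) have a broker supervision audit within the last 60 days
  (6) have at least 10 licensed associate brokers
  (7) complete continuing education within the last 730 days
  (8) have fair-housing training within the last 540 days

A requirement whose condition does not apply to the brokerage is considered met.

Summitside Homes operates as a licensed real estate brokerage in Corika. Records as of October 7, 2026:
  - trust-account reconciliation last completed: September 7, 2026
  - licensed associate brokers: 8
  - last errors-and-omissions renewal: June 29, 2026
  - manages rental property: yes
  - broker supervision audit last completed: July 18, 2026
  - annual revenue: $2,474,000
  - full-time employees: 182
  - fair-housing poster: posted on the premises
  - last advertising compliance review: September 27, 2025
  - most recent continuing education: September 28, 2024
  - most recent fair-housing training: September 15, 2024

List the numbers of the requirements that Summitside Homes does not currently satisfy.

1. condition 'manages rental property' holds; advertising compliance review 375 days ago vs limit 365 → not met
2. trust-account reconciliation 30 days ago vs limit 60 → met
3. errors-and-omissions renewal 100 days ago vs limit 90 → not met
4. fair-housing poster present → met
5. broker supervision audit 81 days ago vs limit 60 → not met
6. licensed associate brokers 8 < 10 → not met
7. continuing education 739 days ago vs limit 730 → not met
8. fair-housing training 752 days ago vs limit 540 → not met
Not met: 1, 3, 5, 6, 7, 8

1, 3, 5, 6, 7, 8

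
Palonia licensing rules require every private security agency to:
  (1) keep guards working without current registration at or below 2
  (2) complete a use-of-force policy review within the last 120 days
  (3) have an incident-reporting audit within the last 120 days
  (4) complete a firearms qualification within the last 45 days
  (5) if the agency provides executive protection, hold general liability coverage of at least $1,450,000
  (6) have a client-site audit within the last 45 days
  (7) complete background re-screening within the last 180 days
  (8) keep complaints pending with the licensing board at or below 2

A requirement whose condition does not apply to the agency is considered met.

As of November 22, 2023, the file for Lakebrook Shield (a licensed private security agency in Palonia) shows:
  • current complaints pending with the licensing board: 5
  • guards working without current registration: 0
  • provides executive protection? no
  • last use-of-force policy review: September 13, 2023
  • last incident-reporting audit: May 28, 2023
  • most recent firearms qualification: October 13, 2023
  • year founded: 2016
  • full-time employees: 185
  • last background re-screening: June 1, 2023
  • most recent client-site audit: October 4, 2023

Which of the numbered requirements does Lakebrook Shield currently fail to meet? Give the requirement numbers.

3, 6, 8

1. guards working without current registration 0 ≤ 2 → met
2. use-of-force policy review 70 days ago vs limit 120 → met
3. incident-reporting audit 178 days ago vs limit 120 → not met
4. firearms qualification 40 days ago vs limit 45 → met
5. condition 'provides executive protection' does not hold → requirement n/a → met
6. client-site audit 49 days ago vs limit 45 → not met
7. background re-screening 174 days ago vs limit 180 → met
8. complaints pending with the licensing board 5 > 2 → not met
Not met: 3, 6, 8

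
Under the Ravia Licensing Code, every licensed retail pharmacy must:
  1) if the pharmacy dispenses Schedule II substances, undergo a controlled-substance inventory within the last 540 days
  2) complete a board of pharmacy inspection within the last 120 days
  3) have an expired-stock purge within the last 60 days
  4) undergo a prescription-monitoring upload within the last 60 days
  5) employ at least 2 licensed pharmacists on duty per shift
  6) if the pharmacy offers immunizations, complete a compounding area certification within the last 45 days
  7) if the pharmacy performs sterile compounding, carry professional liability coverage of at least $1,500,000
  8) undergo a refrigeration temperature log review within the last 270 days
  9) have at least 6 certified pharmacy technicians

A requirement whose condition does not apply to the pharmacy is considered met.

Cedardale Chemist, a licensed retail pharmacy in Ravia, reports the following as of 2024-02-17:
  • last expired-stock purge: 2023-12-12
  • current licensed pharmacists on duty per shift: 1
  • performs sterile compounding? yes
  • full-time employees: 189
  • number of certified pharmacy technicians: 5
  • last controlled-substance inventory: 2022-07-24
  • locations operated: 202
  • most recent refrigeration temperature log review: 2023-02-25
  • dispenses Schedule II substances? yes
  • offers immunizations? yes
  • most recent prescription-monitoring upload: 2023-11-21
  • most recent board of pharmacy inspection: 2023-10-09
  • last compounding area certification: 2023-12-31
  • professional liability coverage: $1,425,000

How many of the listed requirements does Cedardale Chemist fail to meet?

1. condition 'dispenses Schedule II substances' holds; controlled-substance inventory 573 days ago vs limit 540 → not met
2. board of pharmacy inspection 131 days ago vs limit 120 → not met
3. expired-stock purge 67 days ago vs limit 60 → not met
4. prescription-monitoring upload 88 days ago vs limit 60 → not met
5. licensed pharmacists on duty per shift 1 < 2 → not met
6. condition 'offers immunizations' holds; compounding area certification 48 days ago vs limit 45 → not met
7. condition 'performs sterile compounding' holds; professional liability coverage $1,425,000 < $1,500,000 → not met
8. refrigeration temperature log review 357 days ago vs limit 270 → not met
9. certified pharmacy technicians 5 < 6 → not met
Not met: 9 of 9

9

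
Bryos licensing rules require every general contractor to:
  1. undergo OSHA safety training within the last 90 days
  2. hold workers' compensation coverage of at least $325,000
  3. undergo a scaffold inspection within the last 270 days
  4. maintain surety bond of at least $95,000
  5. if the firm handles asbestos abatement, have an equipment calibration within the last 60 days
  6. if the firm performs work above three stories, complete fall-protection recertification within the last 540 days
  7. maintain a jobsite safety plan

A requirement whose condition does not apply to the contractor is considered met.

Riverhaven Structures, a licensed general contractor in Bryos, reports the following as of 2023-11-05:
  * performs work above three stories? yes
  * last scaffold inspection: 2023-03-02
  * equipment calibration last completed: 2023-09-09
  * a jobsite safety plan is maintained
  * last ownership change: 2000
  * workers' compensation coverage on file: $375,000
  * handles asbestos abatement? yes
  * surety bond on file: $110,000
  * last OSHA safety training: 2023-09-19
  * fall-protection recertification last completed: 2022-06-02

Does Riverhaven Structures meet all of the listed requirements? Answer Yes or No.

Yes

1. OSHA safety training 47 days ago vs limit 90 → met
2. workers' compensation coverage $375,000 ≥ $325,000 → met
3. scaffold inspection 248 days ago vs limit 270 → met
4. surety bond $110,000 ≥ $95,000 → met
5. condition 'handles asbestos abatement' holds; equipment calibration 57 days ago vs limit 60 → met
6. condition 'performs work above three stories' holds; fall-protection recertification 521 days ago vs limit 540 → met
7. jobsite safety plan present → met
All met.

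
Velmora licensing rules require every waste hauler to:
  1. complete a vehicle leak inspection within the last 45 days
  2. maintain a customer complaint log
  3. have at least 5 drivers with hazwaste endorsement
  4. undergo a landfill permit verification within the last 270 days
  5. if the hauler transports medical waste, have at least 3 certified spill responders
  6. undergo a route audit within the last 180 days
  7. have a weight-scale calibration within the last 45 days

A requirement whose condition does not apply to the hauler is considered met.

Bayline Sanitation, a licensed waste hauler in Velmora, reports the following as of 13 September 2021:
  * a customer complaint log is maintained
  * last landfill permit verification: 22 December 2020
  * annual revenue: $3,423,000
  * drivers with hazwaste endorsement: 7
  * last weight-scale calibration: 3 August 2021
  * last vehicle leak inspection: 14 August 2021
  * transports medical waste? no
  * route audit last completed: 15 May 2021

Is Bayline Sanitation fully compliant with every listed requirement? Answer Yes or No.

1. vehicle leak inspection 30 days ago vs limit 45 → met
2. customer complaint log present → met
3. drivers with hazwaste endorsement 7 ≥ 5 → met
4. landfill permit verification 265 days ago vs limit 270 → met
5. condition 'transports medical waste' does not hold → requirement n/a → met
6. route audit 121 days ago vs limit 180 → met
7. weight-scale calibration 41 days ago vs limit 45 → met
All met.

Yes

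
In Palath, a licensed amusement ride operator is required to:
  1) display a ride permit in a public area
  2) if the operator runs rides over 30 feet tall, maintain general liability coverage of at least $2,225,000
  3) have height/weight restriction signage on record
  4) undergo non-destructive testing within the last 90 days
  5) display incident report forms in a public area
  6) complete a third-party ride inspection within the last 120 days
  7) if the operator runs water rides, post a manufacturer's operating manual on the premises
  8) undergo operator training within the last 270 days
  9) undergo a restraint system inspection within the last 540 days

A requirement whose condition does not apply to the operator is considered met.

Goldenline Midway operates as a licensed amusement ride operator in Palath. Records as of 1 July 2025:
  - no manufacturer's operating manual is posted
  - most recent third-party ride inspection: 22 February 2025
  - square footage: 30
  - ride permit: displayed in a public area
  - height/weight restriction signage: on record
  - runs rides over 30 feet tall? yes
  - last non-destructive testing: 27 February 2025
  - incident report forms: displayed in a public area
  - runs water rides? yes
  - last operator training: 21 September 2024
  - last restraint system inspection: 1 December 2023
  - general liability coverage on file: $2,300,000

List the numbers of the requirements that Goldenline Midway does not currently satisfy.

4, 6, 7, 8, 9

1. ride permit present → met
2. condition 'runs rides over 30 feet tall' holds; general liability coverage $2,300,000 ≥ $2,225,000 → met
3. height/weight restriction signage present → met
4. non-destructive testing 124 days ago vs limit 90 → not met
5. incident report forms present → met
6. third-party ride inspection 129 days ago vs limit 120 → not met
7. condition 'runs water rides' holds; manufacturer's operating manual absent → not met
8. operator training 283 days ago vs limit 270 → not met
9. restraint system inspection 578 days ago vs limit 540 → not met
Not met: 4, 6, 7, 8, 9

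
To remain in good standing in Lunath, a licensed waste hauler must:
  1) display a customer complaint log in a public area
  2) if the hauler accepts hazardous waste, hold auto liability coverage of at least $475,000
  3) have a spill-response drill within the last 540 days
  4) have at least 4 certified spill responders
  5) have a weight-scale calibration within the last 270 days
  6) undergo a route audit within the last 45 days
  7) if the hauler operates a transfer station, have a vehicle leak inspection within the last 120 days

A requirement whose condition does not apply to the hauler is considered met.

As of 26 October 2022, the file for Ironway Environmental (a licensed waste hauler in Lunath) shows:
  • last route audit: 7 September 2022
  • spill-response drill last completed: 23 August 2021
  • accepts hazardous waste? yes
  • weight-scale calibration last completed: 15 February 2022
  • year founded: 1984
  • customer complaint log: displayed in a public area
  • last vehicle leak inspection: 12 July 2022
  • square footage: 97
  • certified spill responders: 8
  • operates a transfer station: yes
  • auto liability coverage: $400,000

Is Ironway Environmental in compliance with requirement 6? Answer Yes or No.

6. route audit 49 days ago vs limit 45 → not met

No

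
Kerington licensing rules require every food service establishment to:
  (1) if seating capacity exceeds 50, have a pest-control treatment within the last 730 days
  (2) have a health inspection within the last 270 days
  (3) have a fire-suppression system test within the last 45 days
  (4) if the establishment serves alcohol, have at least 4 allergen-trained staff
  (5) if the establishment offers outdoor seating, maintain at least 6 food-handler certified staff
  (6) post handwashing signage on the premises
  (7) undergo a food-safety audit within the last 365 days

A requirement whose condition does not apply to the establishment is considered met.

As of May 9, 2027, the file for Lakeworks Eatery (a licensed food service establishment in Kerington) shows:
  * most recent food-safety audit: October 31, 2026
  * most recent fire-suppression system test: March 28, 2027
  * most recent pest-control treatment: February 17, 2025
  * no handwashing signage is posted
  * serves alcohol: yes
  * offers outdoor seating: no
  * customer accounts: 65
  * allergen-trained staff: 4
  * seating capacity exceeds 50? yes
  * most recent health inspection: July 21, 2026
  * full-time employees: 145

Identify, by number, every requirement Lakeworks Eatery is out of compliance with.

1, 2, 6

1. condition 'seating capacity exceeds 50' holds; pest-control treatment 811 days ago vs limit 730 → not met
2. health inspection 292 days ago vs limit 270 → not met
3. fire-suppression system test 42 days ago vs limit 45 → met
4. condition 'serves alcohol' holds; allergen-trained staff 4 ≥ 4 → met
5. condition 'offers outdoor seating' does not hold → requirement n/a → met
6. handwashing signage absent → not met
7. food-safety audit 190 days ago vs limit 365 → met
Not met: 1, 2, 6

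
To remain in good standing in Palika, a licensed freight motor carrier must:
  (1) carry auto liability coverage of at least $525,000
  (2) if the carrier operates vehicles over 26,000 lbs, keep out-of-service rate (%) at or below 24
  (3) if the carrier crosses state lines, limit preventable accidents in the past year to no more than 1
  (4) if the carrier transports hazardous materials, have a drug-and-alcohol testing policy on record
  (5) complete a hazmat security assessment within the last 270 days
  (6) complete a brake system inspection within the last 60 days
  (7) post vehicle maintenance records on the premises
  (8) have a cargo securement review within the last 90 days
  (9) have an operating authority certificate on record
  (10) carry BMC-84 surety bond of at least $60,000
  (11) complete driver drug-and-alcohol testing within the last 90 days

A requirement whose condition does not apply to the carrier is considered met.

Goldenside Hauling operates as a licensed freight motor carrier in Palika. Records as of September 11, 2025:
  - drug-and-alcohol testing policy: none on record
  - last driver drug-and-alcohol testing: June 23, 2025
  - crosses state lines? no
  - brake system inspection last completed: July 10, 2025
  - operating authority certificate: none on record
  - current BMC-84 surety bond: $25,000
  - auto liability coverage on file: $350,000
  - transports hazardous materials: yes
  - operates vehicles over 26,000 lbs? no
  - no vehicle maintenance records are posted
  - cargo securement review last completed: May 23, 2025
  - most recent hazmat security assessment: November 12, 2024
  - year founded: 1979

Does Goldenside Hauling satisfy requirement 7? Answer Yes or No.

7. vehicle maintenance records absent → not met

No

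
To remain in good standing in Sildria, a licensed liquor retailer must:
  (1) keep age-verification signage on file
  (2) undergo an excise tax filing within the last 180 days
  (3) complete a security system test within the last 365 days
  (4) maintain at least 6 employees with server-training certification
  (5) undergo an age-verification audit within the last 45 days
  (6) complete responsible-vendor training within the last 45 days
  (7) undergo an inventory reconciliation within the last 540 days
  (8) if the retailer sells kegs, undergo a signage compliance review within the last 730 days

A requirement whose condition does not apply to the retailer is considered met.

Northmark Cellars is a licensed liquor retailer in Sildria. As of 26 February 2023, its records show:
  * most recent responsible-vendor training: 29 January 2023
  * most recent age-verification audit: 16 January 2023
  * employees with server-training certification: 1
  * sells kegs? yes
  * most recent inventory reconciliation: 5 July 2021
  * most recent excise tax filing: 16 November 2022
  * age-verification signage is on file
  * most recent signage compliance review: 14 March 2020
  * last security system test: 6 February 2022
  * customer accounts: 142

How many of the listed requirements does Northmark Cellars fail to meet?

1. age-verification signage present → met
2. excise tax filing 102 days ago vs limit 180 → met
3. security system test 385 days ago vs limit 365 → not met
4. employees with server-training certification 1 < 6 → not met
5. age-verification audit 41 days ago vs limit 45 → met
6. responsible-vendor training 28 days ago vs limit 45 → met
7. inventory reconciliation 601 days ago vs limit 540 → not met
8. condition 'sells kegs' holds; signage compliance review 1079 days ago vs limit 730 → not met
Not met: 4 of 8

4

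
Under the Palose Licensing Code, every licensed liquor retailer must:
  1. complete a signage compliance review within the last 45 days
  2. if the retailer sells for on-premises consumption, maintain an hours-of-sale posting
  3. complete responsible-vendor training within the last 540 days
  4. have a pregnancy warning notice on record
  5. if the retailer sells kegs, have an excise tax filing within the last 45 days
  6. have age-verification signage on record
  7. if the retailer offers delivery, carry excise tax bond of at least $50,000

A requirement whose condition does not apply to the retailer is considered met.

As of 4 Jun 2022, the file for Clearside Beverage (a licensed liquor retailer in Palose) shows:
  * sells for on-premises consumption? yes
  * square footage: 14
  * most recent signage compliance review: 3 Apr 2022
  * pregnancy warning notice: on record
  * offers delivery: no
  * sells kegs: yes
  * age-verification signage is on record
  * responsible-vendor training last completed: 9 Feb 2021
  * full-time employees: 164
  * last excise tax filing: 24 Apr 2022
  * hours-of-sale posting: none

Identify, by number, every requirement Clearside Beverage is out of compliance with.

1, 2

1. signage compliance review 62 days ago vs limit 45 → not met
2. condition 'sells for on-premises consumption' holds; hours-of-sale posting absent → not met
3. responsible-vendor training 480 days ago vs limit 540 → met
4. pregnancy warning notice present → met
5. condition 'sells kegs' holds; excise tax filing 41 days ago vs limit 45 → met
6. age-verification signage present → met
7. condition 'offers delivery' does not hold → requirement n/a → met
Not met: 1, 2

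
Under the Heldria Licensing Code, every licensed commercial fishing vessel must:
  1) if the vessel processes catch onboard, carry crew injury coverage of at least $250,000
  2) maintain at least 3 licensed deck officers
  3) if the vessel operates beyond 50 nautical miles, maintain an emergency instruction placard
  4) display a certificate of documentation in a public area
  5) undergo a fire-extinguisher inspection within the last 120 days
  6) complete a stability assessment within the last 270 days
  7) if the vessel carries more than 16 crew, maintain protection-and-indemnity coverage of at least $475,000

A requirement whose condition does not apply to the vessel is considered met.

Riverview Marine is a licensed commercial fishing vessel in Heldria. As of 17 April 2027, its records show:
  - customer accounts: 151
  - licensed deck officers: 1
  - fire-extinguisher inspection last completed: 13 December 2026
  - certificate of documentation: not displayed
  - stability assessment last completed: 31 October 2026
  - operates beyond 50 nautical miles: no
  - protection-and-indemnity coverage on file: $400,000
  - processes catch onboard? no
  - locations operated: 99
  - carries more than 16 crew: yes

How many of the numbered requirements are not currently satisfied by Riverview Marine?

4

1. condition 'processes catch onboard' does not hold → requirement n/a → met
2. licensed deck officers 1 < 3 → not met
3. condition 'operates beyond 50 nautical miles' does not hold → requirement n/a → met
4. certificate of documentation absent → not met
5. fire-extinguisher inspection 125 days ago vs limit 120 → not met
6. stability assessment 168 days ago vs limit 270 → met
7. condition 'carries more than 16 crew' holds; protection-and-indemnity coverage $400,000 < $475,000 → not met
Not met: 4 of 7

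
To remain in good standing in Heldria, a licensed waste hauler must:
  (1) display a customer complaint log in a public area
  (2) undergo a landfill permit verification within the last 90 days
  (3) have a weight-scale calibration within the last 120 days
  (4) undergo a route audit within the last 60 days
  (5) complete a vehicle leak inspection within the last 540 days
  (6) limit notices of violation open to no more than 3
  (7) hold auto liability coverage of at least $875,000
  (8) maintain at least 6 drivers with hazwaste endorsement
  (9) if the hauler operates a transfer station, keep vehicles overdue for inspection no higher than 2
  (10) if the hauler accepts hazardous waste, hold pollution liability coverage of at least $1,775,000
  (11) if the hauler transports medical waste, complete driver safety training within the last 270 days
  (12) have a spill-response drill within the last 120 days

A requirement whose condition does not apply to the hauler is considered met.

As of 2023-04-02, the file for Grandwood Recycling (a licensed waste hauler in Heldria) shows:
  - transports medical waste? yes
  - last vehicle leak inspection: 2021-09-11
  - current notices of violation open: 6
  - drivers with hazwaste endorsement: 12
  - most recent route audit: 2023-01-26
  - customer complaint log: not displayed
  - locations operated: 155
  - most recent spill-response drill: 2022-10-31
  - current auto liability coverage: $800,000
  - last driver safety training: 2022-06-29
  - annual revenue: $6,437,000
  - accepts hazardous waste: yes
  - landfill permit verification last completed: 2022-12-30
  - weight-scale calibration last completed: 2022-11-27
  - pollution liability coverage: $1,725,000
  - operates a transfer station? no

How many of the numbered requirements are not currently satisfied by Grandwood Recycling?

10

1. customer complaint log absent → not met
2. landfill permit verification 93 days ago vs limit 90 → not met
3. weight-scale calibration 126 days ago vs limit 120 → not met
4. route audit 66 days ago vs limit 60 → not met
5. vehicle leak inspection 568 days ago vs limit 540 → not met
6. notices of violation open 6 > 3 → not met
7. auto liability coverage $800,000 < $875,000 → not met
8. drivers with hazwaste endorsement 12 ≥ 6 → met
9. condition 'operates a transfer station' does not hold → requirement n/a → met
10. condition 'accepts hazardous waste' holds; pollution liability coverage $1,725,000 < $1,775,000 → not met
11. condition 'transports medical waste' holds; driver safety training 277 days ago vs limit 270 → not met
12. spill-response drill 153 days ago vs limit 120 → not met
Not met: 10 of 12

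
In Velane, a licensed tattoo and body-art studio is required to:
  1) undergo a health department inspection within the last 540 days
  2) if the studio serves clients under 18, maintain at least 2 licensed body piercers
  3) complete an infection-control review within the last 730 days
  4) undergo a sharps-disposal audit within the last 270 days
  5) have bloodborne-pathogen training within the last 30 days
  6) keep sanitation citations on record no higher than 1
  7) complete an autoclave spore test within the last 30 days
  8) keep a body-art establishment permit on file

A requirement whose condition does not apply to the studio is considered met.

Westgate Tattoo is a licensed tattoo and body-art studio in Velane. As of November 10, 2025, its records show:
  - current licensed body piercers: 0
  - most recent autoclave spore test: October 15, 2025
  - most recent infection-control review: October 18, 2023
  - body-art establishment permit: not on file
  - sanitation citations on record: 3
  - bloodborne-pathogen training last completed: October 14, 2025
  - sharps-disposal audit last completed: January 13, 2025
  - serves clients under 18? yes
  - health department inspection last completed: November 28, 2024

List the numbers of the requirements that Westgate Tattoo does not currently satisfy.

1. health department inspection 347 days ago vs limit 540 → met
2. condition 'serves clients under 18' holds; licensed body piercers 0 < 2 → not met
3. infection-control review 754 days ago vs limit 730 → not met
4. sharps-disposal audit 301 days ago vs limit 270 → not met
5. bloodborne-pathogen training 27 days ago vs limit 30 → met
6. sanitation citations on record 3 > 1 → not met
7. autoclave spore test 26 days ago vs limit 30 → met
8. body-art establishment permit absent → not met
Not met: 2, 3, 4, 6, 8

2, 3, 4, 6, 8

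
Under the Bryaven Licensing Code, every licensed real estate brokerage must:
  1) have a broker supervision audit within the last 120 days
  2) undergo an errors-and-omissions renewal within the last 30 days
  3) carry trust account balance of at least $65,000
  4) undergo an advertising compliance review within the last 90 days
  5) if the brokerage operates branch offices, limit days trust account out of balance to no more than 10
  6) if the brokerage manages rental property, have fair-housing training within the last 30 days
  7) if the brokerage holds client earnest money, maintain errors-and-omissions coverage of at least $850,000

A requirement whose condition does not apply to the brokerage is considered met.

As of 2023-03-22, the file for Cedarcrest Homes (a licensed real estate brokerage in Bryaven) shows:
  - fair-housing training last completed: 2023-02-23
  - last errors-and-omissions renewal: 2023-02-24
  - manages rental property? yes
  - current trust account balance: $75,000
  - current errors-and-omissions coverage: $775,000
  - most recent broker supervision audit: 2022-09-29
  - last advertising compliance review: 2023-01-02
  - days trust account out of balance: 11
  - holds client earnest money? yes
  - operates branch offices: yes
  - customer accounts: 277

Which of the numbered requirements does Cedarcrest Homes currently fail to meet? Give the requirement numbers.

1, 5, 7

1. broker supervision audit 174 days ago vs limit 120 → not met
2. errors-and-omissions renewal 26 days ago vs limit 30 → met
3. trust account balance $75,000 ≥ $65,000 → met
4. advertising compliance review 79 days ago vs limit 90 → met
5. condition 'operates branch offices' holds; days trust account out of balance 11 > 10 → not met
6. condition 'manages rental property' holds; fair-housing training 27 days ago vs limit 30 → met
7. condition 'holds client earnest money' holds; errors-and-omissions coverage $775,000 < $850,000 → not met
Not met: 1, 5, 7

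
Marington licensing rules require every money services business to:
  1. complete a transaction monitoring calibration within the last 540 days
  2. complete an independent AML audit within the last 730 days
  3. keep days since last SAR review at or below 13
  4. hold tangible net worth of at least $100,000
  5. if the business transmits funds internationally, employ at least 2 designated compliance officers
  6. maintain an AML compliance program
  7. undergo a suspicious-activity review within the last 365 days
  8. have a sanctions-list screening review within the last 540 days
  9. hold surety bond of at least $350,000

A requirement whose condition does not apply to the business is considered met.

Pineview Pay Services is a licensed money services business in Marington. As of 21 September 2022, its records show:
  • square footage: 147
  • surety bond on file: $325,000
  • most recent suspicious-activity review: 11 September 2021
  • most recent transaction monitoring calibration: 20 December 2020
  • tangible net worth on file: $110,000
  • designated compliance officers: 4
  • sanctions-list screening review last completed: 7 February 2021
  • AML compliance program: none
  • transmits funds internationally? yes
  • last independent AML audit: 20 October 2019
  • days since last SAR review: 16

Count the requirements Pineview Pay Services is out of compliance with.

7

1. transaction monitoring calibration 640 days ago vs limit 540 → not met
2. independent AML audit 1067 days ago vs limit 730 → not met
3. days since last SAR review 16 > 13 → not met
4. tangible net worth $110,000 ≥ $100,000 → met
5. condition 'transmits funds internationally' holds; designated compliance officers 4 ≥ 2 → met
6. AML compliance program absent → not met
7. suspicious-activity review 375 days ago vs limit 365 → not met
8. sanctions-list screening review 591 days ago vs limit 540 → not met
9. surety bond $325,000 < $350,000 → not met
Not met: 7 of 9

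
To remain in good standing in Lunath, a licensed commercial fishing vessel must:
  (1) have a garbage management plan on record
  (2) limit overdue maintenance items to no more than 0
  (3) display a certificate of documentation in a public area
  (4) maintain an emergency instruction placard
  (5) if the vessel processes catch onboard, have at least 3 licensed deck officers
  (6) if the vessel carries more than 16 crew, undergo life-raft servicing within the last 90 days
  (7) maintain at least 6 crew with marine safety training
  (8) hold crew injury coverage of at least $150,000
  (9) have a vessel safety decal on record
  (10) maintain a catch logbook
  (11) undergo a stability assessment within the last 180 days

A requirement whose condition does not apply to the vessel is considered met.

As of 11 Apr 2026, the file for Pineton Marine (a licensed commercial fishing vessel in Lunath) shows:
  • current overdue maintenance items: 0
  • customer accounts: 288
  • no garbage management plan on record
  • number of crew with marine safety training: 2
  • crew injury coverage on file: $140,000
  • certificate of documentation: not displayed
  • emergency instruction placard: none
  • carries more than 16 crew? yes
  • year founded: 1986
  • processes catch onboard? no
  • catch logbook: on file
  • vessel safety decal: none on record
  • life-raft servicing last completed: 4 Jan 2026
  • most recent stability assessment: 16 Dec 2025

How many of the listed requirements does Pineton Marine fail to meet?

7

1. garbage management plan absent → not met
2. overdue maintenance items 0 ≤ 0 → met
3. certificate of documentation absent → not met
4. emergency instruction placard absent → not met
5. condition 'processes catch onboard' does not hold → requirement n/a → met
6. condition 'carries more than 16 crew' holds; life-raft servicing 97 days ago vs limit 90 → not met
7. crew with marine safety training 2 < 6 → not met
8. crew injury coverage $140,000 < $150,000 → not met
9. vessel safety decal absent → not met
10. catch logbook present → met
11. stability assessment 116 days ago vs limit 180 → met
Not met: 7 of 11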